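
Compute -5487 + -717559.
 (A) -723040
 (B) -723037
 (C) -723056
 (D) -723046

-5487 + -717559 = -723046
D) -723046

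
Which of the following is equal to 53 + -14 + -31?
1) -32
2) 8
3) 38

First: 53 + -14 = 39
Then: 39 + -31 = 8
2) 8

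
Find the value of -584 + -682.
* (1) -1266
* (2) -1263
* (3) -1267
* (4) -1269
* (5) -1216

-584 + -682 = -1266
1) -1266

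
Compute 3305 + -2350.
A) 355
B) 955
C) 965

3305 + -2350 = 955
B) 955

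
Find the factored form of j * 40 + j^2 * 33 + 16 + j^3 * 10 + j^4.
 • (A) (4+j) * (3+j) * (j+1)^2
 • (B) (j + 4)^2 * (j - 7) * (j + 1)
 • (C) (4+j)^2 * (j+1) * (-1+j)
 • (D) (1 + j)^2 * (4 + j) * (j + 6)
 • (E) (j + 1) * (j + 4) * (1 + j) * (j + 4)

We need to factor j * 40 + j^2 * 33 + 16 + j^3 * 10 + j^4.
The factored form is (j + 1) * (j + 4) * (1 + j) * (j + 4).
E) (j + 1) * (j + 4) * (1 + j) * (j + 4)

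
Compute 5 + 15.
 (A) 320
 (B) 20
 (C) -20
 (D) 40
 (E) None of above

5 + 15 = 20
B) 20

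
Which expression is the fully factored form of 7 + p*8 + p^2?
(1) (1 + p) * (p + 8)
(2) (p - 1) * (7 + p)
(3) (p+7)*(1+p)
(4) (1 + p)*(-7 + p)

We need to factor 7 + p*8 + p^2.
The factored form is (p+7)*(1+p).
3) (p+7)*(1+p)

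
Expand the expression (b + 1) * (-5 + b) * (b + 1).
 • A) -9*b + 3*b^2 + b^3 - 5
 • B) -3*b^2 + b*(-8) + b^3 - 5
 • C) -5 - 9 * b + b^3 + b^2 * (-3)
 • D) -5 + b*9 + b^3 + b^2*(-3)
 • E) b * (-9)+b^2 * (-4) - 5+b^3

Expanding (b + 1) * (-5 + b) * (b + 1):
= -5 - 9 * b + b^3 + b^2 * (-3)
C) -5 - 9 * b + b^3 + b^2 * (-3)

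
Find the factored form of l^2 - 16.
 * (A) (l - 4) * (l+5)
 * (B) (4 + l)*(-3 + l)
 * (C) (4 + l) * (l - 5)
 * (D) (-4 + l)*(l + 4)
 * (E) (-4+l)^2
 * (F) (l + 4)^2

We need to factor l^2 - 16.
The factored form is (-4 + l)*(l + 4).
D) (-4 + l)*(l + 4)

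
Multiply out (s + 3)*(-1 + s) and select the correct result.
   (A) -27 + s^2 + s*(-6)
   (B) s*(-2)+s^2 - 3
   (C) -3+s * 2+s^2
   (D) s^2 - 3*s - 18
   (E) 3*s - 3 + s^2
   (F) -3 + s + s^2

Expanding (s + 3)*(-1 + s):
= -3+s * 2+s^2
C) -3+s * 2+s^2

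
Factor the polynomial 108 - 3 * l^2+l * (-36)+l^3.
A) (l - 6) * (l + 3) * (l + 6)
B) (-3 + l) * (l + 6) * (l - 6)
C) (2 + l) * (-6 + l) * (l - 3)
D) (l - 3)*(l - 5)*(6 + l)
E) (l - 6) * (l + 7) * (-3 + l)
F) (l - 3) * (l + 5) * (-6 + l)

We need to factor 108 - 3 * l^2+l * (-36)+l^3.
The factored form is (-3 + l) * (l + 6) * (l - 6).
B) (-3 + l) * (l + 6) * (l - 6)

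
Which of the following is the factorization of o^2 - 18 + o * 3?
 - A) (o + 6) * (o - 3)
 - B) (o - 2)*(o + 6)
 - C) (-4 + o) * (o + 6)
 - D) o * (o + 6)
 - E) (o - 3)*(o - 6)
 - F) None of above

We need to factor o^2 - 18 + o * 3.
The factored form is (o + 6) * (o - 3).
A) (o + 6) * (o - 3)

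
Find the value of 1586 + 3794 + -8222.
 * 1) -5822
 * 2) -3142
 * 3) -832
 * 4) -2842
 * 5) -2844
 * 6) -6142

First: 1586 + 3794 = 5380
Then: 5380 + -8222 = -2842
4) -2842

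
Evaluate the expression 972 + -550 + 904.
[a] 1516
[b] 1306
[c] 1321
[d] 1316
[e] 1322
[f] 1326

First: 972 + -550 = 422
Then: 422 + 904 = 1326
f) 1326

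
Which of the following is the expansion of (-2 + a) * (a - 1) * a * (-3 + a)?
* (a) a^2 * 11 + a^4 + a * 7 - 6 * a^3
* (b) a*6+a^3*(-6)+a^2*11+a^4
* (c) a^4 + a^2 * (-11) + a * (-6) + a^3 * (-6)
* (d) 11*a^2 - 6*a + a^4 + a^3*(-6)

Expanding (-2 + a) * (a - 1) * a * (-3 + a):
= 11*a^2 - 6*a + a^4 + a^3*(-6)
d) 11*a^2 - 6*a + a^4 + a^3*(-6)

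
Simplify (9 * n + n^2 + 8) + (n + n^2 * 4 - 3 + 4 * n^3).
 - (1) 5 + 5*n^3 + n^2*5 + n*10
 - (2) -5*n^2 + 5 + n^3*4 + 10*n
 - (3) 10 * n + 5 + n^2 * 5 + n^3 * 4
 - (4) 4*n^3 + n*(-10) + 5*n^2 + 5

Adding the polynomials and combining like terms:
(9*n + n^2 + 8) + (n + n^2*4 - 3 + 4*n^3)
= 10 * n + 5 + n^2 * 5 + n^3 * 4
3) 10 * n + 5 + n^2 * 5 + n^3 * 4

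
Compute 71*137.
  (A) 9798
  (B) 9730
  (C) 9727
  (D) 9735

71 * 137 = 9727
C) 9727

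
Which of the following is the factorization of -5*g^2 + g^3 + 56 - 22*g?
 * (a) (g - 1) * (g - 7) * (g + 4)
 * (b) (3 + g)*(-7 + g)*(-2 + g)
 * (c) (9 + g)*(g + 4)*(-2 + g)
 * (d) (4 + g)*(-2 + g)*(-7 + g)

We need to factor -5*g^2 + g^3 + 56 - 22*g.
The factored form is (4 + g)*(-2 + g)*(-7 + g).
d) (4 + g)*(-2 + g)*(-7 + g)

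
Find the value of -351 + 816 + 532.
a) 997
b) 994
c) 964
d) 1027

First: -351 + 816 = 465
Then: 465 + 532 = 997
a) 997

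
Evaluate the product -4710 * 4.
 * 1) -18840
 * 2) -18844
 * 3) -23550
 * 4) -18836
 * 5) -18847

-4710 * 4 = -18840
1) -18840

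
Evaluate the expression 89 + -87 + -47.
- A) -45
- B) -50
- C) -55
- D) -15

First: 89 + -87 = 2
Then: 2 + -47 = -45
A) -45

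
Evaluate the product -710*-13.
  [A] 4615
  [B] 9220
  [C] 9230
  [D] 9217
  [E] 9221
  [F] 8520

-710 * -13 = 9230
C) 9230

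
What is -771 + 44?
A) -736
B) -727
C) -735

-771 + 44 = -727
B) -727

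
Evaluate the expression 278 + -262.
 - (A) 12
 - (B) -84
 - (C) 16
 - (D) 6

278 + -262 = 16
C) 16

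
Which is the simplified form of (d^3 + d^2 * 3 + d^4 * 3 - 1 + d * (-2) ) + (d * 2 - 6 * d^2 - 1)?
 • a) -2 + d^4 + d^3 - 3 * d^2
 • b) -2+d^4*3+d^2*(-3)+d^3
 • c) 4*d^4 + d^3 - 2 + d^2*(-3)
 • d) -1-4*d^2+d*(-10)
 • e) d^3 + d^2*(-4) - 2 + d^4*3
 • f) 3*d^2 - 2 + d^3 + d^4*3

Adding the polynomials and combining like terms:
(d^3 + d^2*3 + d^4*3 - 1 + d*(-2)) + (d*2 - 6*d^2 - 1)
= -2+d^4*3+d^2*(-3)+d^3
b) -2+d^4*3+d^2*(-3)+d^3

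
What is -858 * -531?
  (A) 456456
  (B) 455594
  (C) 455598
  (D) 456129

-858 * -531 = 455598
C) 455598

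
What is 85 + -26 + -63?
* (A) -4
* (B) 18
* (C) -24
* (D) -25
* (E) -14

First: 85 + -26 = 59
Then: 59 + -63 = -4
A) -4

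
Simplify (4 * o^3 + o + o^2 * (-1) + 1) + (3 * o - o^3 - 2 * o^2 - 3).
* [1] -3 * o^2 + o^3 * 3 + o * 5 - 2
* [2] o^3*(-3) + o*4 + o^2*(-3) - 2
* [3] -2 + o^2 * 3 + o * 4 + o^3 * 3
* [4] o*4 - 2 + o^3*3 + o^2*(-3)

Adding the polynomials and combining like terms:
(4*o^3 + o + o^2*(-1) + 1) + (3*o - o^3 - 2*o^2 - 3)
= o*4 - 2 + o^3*3 + o^2*(-3)
4) o*4 - 2 + o^3*3 + o^2*(-3)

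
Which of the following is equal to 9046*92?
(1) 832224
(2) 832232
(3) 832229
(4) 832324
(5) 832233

9046 * 92 = 832232
2) 832232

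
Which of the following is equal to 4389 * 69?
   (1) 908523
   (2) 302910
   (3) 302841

4389 * 69 = 302841
3) 302841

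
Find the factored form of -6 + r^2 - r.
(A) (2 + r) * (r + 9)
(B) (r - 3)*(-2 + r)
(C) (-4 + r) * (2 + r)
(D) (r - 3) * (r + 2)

We need to factor -6 + r^2 - r.
The factored form is (r - 3) * (r + 2).
D) (r - 3) * (r + 2)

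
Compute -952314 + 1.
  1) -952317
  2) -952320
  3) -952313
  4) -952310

-952314 + 1 = -952313
3) -952313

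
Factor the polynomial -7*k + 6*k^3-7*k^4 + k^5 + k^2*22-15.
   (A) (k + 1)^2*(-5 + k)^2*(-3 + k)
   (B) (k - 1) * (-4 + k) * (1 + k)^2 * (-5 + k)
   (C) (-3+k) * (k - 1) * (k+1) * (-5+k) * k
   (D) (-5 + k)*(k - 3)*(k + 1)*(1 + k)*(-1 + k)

We need to factor -7*k + 6*k^3-7*k^4 + k^5 + k^2*22-15.
The factored form is (-5 + k)*(k - 3)*(k + 1)*(1 + k)*(-1 + k).
D) (-5 + k)*(k - 3)*(k + 1)*(1 + k)*(-1 + k)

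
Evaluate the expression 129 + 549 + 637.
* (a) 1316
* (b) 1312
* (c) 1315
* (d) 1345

First: 129 + 549 = 678
Then: 678 + 637 = 1315
c) 1315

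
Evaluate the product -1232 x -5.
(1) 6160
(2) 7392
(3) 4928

-1232 * -5 = 6160
1) 6160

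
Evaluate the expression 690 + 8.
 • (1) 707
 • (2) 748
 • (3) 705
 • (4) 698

690 + 8 = 698
4) 698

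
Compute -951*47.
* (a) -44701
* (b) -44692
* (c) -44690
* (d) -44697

-951 * 47 = -44697
d) -44697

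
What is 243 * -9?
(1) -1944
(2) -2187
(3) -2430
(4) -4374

243 * -9 = -2187
2) -2187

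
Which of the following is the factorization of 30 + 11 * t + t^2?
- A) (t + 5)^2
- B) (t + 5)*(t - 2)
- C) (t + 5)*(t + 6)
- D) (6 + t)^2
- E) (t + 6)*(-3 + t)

We need to factor 30 + 11 * t + t^2.
The factored form is (t + 5)*(t + 6).
C) (t + 5)*(t + 6)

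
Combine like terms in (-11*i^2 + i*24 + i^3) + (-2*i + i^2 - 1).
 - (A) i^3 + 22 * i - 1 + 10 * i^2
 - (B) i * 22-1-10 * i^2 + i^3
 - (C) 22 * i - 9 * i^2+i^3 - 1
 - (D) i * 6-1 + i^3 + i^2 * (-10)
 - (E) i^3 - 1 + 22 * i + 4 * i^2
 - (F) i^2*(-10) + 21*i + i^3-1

Adding the polynomials and combining like terms:
(-11*i^2 + i*24 + i^3) + (-2*i + i^2 - 1)
= i * 22-1-10 * i^2 + i^3
B) i * 22-1-10 * i^2 + i^3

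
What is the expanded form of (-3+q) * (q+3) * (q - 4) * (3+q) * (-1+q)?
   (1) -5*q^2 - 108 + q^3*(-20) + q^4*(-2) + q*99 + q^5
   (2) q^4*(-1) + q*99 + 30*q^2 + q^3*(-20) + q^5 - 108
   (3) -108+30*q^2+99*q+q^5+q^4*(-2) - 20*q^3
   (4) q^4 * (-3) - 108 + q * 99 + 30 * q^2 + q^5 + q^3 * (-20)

Expanding (-3+q) * (q+3) * (q - 4) * (3+q) * (-1+q):
= -108+30*q^2+99*q+q^5+q^4*(-2) - 20*q^3
3) -108+30*q^2+99*q+q^5+q^4*(-2) - 20*q^3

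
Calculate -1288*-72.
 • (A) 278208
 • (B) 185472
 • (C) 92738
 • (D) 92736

-1288 * -72 = 92736
D) 92736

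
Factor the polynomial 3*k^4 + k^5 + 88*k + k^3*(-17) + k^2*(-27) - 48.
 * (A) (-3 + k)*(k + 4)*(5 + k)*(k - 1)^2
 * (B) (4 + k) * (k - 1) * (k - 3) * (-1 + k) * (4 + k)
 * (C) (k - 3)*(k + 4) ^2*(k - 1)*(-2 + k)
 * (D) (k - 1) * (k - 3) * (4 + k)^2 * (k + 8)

We need to factor 3*k^4 + k^5 + 88*k + k^3*(-17) + k^2*(-27) - 48.
The factored form is (4 + k) * (k - 1) * (k - 3) * (-1 + k) * (4 + k).
B) (4 + k) * (k - 1) * (k - 3) * (-1 + k) * (4 + k)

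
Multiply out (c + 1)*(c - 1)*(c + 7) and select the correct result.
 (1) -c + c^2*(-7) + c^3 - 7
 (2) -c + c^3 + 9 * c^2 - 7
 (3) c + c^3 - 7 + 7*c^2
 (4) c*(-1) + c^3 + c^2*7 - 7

Expanding (c + 1)*(c - 1)*(c + 7):
= c*(-1) + c^3 + c^2*7 - 7
4) c*(-1) + c^3 + c^2*7 - 7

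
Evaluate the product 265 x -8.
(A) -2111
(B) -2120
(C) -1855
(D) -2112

265 * -8 = -2120
B) -2120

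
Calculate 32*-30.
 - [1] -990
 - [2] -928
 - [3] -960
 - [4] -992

32 * -30 = -960
3) -960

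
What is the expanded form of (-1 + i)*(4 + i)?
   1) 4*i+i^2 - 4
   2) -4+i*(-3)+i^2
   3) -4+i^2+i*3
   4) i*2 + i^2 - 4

Expanding (-1 + i)*(4 + i):
= -4+i^2+i*3
3) -4+i^2+i*3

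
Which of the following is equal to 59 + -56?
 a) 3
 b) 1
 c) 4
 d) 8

59 + -56 = 3
a) 3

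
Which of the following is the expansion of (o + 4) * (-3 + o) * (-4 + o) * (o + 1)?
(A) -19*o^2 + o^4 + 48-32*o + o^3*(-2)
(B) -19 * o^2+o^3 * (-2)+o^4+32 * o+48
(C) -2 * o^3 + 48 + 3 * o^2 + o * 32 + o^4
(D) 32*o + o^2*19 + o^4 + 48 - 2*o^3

Expanding (o + 4) * (-3 + o) * (-4 + o) * (o + 1):
= -19 * o^2+o^3 * (-2)+o^4+32 * o+48
B) -19 * o^2+o^3 * (-2)+o^4+32 * o+48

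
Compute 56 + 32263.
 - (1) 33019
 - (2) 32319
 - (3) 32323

56 + 32263 = 32319
2) 32319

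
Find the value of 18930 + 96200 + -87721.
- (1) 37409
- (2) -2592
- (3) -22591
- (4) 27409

First: 18930 + 96200 = 115130
Then: 115130 + -87721 = 27409
4) 27409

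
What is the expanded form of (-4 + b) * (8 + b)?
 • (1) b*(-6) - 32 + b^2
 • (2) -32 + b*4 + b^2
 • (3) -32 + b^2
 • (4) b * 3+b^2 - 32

Expanding (-4 + b) * (8 + b):
= -32 + b*4 + b^2
2) -32 + b*4 + b^2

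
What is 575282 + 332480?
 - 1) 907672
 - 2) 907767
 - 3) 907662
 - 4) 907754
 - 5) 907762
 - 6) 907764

575282 + 332480 = 907762
5) 907762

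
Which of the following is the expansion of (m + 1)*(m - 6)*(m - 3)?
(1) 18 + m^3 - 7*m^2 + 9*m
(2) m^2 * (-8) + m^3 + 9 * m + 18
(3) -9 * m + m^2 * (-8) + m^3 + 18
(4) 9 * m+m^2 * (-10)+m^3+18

Expanding (m + 1)*(m - 6)*(m - 3):
= m^2 * (-8) + m^3 + 9 * m + 18
2) m^2 * (-8) + m^3 + 9 * m + 18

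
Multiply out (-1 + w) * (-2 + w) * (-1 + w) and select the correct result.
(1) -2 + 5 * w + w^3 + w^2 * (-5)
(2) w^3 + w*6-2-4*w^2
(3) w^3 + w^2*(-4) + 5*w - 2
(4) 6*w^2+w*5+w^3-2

Expanding (-1 + w) * (-2 + w) * (-1 + w):
= w^3 + w^2*(-4) + 5*w - 2
3) w^3 + w^2*(-4) + 5*w - 2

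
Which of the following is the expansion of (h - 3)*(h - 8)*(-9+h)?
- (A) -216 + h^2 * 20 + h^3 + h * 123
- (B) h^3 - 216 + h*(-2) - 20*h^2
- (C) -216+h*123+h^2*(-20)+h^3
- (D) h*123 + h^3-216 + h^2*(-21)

Expanding (h - 3)*(h - 8)*(-9+h):
= -216+h*123+h^2*(-20)+h^3
C) -216+h*123+h^2*(-20)+h^3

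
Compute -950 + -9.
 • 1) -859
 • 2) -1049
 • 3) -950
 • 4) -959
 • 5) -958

-950 + -9 = -959
4) -959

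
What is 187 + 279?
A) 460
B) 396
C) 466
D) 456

187 + 279 = 466
C) 466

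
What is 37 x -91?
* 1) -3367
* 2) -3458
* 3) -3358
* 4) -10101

37 * -91 = -3367
1) -3367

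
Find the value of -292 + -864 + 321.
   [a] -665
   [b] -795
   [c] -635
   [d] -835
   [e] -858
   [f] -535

First: -292 + -864 = -1156
Then: -1156 + 321 = -835
d) -835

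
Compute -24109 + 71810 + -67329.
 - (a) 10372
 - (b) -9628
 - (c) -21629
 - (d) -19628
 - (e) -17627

First: -24109 + 71810 = 47701
Then: 47701 + -67329 = -19628
d) -19628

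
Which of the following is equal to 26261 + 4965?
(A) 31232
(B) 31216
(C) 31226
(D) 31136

26261 + 4965 = 31226
C) 31226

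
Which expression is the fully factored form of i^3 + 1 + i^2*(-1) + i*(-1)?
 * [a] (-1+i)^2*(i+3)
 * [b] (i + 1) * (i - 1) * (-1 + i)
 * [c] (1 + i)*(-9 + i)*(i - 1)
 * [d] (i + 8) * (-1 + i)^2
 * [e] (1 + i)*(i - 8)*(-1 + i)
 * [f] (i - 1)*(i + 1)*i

We need to factor i^3 + 1 + i^2*(-1) + i*(-1).
The factored form is (i + 1) * (i - 1) * (-1 + i).
b) (i + 1) * (i - 1) * (-1 + i)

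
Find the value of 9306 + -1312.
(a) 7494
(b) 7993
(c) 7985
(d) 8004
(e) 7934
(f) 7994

9306 + -1312 = 7994
f) 7994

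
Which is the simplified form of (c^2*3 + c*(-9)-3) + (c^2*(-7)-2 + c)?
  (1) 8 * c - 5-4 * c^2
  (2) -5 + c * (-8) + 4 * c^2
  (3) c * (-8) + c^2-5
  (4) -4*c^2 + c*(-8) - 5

Adding the polynomials and combining like terms:
(c^2*3 + c*(-9) - 3) + (c^2*(-7) - 2 + c)
= -4*c^2 + c*(-8) - 5
4) -4*c^2 + c*(-8) - 5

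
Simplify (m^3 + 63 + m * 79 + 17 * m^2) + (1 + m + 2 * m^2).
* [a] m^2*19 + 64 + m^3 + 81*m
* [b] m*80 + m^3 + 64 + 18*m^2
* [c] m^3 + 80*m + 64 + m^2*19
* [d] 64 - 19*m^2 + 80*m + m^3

Adding the polynomials and combining like terms:
(m^3 + 63 + m*79 + 17*m^2) + (1 + m + 2*m^2)
= m^3 + 80*m + 64 + m^2*19
c) m^3 + 80*m + 64 + m^2*19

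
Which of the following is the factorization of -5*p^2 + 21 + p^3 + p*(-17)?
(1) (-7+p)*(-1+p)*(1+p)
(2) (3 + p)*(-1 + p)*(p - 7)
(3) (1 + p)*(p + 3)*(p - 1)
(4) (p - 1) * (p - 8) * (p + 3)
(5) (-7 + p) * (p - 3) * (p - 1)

We need to factor -5*p^2 + 21 + p^3 + p*(-17).
The factored form is (3 + p)*(-1 + p)*(p - 7).
2) (3 + p)*(-1 + p)*(p - 7)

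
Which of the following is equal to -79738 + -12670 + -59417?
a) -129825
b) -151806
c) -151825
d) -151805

First: -79738 + -12670 = -92408
Then: -92408 + -59417 = -151825
c) -151825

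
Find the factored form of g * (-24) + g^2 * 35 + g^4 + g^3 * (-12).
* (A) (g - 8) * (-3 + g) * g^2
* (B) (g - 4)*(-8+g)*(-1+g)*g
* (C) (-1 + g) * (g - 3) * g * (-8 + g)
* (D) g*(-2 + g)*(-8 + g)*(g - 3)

We need to factor g * (-24) + g^2 * 35 + g^4 + g^3 * (-12).
The factored form is (-1 + g) * (g - 3) * g * (-8 + g).
C) (-1 + g) * (g - 3) * g * (-8 + g)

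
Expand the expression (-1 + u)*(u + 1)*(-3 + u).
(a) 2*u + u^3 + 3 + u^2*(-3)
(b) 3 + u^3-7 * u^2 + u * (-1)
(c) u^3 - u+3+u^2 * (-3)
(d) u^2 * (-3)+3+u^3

Expanding (-1 + u)*(u + 1)*(-3 + u):
= u^3 - u+3+u^2 * (-3)
c) u^3 - u+3+u^2 * (-3)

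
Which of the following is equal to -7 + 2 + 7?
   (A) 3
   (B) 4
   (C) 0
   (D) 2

First: -7 + 2 = -5
Then: -5 + 7 = 2
D) 2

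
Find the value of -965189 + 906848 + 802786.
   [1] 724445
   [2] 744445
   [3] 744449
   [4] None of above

First: -965189 + 906848 = -58341
Then: -58341 + 802786 = 744445
2) 744445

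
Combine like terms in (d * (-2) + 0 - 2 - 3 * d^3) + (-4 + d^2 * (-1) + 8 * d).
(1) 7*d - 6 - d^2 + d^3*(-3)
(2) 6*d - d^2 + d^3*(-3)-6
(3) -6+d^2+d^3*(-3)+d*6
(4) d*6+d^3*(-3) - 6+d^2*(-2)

Adding the polynomials and combining like terms:
(d*(-2) + 0 - 2 - 3*d^3) + (-4 + d^2*(-1) + 8*d)
= 6*d - d^2 + d^3*(-3)-6
2) 6*d - d^2 + d^3*(-3)-6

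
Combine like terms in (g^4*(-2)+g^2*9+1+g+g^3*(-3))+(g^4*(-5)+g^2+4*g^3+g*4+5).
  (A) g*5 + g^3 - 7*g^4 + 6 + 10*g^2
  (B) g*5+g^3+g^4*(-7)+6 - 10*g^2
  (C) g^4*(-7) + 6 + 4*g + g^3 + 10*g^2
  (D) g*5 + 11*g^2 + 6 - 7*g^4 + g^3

Adding the polynomials and combining like terms:
(g^4*(-2) + g^2*9 + 1 + g + g^3*(-3)) + (g^4*(-5) + g^2 + 4*g^3 + g*4 + 5)
= g*5 + g^3 - 7*g^4 + 6 + 10*g^2
A) g*5 + g^3 - 7*g^4 + 6 + 10*g^2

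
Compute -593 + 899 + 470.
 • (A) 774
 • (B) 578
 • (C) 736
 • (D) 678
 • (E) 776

First: -593 + 899 = 306
Then: 306 + 470 = 776
E) 776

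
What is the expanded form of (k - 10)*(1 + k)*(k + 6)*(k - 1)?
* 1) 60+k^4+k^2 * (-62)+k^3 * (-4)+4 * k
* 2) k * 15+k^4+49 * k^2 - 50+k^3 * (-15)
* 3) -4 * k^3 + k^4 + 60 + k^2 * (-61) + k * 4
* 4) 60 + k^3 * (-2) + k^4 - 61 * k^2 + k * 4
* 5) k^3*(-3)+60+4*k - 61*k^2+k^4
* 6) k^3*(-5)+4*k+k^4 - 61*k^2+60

Expanding (k - 10)*(1 + k)*(k + 6)*(k - 1):
= -4 * k^3 + k^4 + 60 + k^2 * (-61) + k * 4
3) -4 * k^3 + k^4 + 60 + k^2 * (-61) + k * 4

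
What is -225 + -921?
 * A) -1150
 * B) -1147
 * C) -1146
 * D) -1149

-225 + -921 = -1146
C) -1146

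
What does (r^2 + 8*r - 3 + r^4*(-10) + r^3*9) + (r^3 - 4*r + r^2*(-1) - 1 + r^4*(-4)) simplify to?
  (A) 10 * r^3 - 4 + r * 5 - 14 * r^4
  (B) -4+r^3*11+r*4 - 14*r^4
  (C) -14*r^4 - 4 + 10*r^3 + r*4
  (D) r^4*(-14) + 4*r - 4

Adding the polynomials and combining like terms:
(r^2 + 8*r - 3 + r^4*(-10) + r^3*9) + (r^3 - 4*r + r^2*(-1) - 1 + r^4*(-4))
= -14*r^4 - 4 + 10*r^3 + r*4
C) -14*r^4 - 4 + 10*r^3 + r*4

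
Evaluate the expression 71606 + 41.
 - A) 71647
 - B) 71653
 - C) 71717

71606 + 41 = 71647
A) 71647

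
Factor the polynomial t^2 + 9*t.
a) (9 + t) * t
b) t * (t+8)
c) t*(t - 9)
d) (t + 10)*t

We need to factor t^2 + 9*t.
The factored form is (9 + t) * t.
a) (9 + t) * t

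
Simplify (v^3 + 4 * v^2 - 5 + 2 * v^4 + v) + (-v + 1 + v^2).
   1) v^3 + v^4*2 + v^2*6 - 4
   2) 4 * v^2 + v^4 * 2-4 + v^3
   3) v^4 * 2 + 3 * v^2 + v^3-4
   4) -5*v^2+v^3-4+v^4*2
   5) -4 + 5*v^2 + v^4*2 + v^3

Adding the polynomials and combining like terms:
(v^3 + 4*v^2 - 5 + 2*v^4 + v) + (-v + 1 + v^2)
= -4 + 5*v^2 + v^4*2 + v^3
5) -4 + 5*v^2 + v^4*2 + v^3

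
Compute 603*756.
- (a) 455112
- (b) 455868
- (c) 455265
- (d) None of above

603 * 756 = 455868
b) 455868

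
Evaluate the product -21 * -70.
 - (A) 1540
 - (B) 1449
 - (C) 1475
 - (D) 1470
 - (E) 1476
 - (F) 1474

-21 * -70 = 1470
D) 1470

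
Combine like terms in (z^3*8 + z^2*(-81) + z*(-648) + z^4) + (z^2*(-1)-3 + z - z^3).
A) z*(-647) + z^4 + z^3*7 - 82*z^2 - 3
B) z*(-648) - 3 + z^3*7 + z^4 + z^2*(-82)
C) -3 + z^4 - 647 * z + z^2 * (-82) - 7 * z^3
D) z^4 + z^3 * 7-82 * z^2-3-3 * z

Adding the polynomials and combining like terms:
(z^3*8 + z^2*(-81) + z*(-648) + z^4) + (z^2*(-1) - 3 + z - z^3)
= z*(-647) + z^4 + z^3*7 - 82*z^2 - 3
A) z*(-647) + z^4 + z^3*7 - 82*z^2 - 3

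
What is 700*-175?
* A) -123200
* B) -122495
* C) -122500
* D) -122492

700 * -175 = -122500
C) -122500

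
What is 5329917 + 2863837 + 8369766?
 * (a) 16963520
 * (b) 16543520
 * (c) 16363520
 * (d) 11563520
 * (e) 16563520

First: 5329917 + 2863837 = 8193754
Then: 8193754 + 8369766 = 16563520
e) 16563520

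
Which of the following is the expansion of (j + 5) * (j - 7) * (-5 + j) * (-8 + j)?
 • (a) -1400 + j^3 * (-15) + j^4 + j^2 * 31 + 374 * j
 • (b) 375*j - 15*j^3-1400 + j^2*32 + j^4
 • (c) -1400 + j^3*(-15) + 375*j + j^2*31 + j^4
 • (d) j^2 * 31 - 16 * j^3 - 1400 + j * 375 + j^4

Expanding (j + 5) * (j - 7) * (-5 + j) * (-8 + j):
= -1400 + j^3*(-15) + 375*j + j^2*31 + j^4
c) -1400 + j^3*(-15) + 375*j + j^2*31 + j^4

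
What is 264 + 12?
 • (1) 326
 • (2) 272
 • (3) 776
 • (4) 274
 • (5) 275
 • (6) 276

264 + 12 = 276
6) 276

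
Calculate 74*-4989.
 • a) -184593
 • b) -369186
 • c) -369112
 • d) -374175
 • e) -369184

74 * -4989 = -369186
b) -369186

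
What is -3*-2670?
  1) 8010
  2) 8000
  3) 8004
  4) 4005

-3 * -2670 = 8010
1) 8010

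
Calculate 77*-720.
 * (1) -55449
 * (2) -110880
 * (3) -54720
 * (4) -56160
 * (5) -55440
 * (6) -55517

77 * -720 = -55440
5) -55440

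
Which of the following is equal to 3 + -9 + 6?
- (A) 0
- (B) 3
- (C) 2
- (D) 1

First: 3 + -9 = -6
Then: -6 + 6 = 0
A) 0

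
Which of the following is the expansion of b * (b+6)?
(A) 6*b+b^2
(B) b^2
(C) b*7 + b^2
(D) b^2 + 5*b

Expanding b * (b+6):
= 6*b+b^2
A) 6*b+b^2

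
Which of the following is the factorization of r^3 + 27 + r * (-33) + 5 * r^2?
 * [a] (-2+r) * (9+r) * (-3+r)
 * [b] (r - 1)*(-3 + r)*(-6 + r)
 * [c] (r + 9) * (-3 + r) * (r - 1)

We need to factor r^3 + 27 + r * (-33) + 5 * r^2.
The factored form is (r + 9) * (-3 + r) * (r - 1).
c) (r + 9) * (-3 + r) * (r - 1)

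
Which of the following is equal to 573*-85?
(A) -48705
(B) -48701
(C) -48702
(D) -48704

573 * -85 = -48705
A) -48705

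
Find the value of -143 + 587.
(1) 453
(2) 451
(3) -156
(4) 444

-143 + 587 = 444
4) 444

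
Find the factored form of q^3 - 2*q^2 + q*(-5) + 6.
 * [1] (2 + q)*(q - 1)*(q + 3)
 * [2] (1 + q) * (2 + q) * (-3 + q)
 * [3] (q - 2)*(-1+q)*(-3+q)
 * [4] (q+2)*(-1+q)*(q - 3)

We need to factor q^3 - 2*q^2 + q*(-5) + 6.
The factored form is (q+2)*(-1+q)*(q - 3).
4) (q+2)*(-1+q)*(q - 3)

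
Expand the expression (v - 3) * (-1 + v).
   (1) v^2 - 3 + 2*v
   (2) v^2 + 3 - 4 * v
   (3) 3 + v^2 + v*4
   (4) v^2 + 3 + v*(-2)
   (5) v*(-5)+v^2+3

Expanding (v - 3) * (-1 + v):
= v^2 + 3 - 4 * v
2) v^2 + 3 - 4 * v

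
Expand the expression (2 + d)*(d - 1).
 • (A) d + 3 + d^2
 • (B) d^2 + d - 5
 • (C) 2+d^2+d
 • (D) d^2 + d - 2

Expanding (2 + d)*(d - 1):
= d^2 + d - 2
D) d^2 + d - 2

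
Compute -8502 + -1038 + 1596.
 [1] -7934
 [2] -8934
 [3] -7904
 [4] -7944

First: -8502 + -1038 = -9540
Then: -9540 + 1596 = -7944
4) -7944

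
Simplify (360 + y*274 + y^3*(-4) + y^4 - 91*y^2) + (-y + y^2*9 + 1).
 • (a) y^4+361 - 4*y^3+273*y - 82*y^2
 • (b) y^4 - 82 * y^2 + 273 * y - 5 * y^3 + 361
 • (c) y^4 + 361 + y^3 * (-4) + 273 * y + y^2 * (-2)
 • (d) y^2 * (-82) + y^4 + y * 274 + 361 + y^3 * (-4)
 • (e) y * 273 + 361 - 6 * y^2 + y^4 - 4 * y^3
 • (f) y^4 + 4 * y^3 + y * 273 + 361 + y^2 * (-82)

Adding the polynomials and combining like terms:
(360 + y*274 + y^3*(-4) + y^4 - 91*y^2) + (-y + y^2*9 + 1)
= y^4+361 - 4*y^3+273*y - 82*y^2
a) y^4+361 - 4*y^3+273*y - 82*y^2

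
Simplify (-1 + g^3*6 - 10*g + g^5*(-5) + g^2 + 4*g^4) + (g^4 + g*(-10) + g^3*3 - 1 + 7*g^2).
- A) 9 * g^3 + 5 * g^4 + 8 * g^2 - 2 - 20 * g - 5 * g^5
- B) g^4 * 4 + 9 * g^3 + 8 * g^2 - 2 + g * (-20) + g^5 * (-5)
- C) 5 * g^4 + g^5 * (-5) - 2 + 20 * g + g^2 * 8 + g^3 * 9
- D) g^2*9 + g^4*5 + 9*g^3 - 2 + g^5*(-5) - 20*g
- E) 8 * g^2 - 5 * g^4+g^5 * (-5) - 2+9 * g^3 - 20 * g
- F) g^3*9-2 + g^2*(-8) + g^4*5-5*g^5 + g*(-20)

Adding the polynomials and combining like terms:
(-1 + g^3*6 - 10*g + g^5*(-5) + g^2 + 4*g^4) + (g^4 + g*(-10) + g^3*3 - 1 + 7*g^2)
= 9 * g^3 + 5 * g^4 + 8 * g^2 - 2 - 20 * g - 5 * g^5
A) 9 * g^3 + 5 * g^4 + 8 * g^2 - 2 - 20 * g - 5 * g^5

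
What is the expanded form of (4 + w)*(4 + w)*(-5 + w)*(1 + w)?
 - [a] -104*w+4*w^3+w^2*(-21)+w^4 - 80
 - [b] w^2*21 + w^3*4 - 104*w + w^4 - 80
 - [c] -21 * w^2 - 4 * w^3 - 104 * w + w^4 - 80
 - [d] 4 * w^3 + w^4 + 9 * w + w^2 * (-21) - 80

Expanding (4 + w)*(4 + w)*(-5 + w)*(1 + w):
= -104*w+4*w^3+w^2*(-21)+w^4 - 80
a) -104*w+4*w^3+w^2*(-21)+w^4 - 80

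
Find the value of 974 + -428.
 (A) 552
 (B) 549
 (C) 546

974 + -428 = 546
C) 546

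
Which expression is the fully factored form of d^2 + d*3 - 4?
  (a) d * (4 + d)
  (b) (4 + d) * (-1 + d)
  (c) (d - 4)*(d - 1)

We need to factor d^2 + d*3 - 4.
The factored form is (4 + d) * (-1 + d).
b) (4 + d) * (-1 + d)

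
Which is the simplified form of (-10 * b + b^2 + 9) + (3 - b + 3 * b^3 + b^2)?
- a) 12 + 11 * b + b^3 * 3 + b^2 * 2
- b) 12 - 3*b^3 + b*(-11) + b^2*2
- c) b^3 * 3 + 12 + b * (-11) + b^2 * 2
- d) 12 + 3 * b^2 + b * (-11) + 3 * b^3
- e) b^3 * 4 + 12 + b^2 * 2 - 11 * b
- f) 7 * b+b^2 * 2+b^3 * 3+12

Adding the polynomials and combining like terms:
(-10*b + b^2 + 9) + (3 - b + 3*b^3 + b^2)
= b^3 * 3 + 12 + b * (-11) + b^2 * 2
c) b^3 * 3 + 12 + b * (-11) + b^2 * 2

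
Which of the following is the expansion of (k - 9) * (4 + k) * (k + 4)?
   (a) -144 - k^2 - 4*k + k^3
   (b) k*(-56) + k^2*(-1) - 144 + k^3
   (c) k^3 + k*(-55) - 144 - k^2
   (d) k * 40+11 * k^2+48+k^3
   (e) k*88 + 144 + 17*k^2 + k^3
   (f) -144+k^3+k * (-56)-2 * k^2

Expanding (k - 9) * (4 + k) * (k + 4):
= k*(-56) + k^2*(-1) - 144 + k^3
b) k*(-56) + k^2*(-1) - 144 + k^3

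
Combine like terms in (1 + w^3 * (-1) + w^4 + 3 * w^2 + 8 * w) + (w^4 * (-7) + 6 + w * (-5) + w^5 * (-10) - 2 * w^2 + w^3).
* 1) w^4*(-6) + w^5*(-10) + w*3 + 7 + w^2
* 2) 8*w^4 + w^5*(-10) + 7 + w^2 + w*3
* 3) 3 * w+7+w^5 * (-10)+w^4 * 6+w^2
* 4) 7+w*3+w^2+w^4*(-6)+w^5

Adding the polynomials and combining like terms:
(1 + w^3*(-1) + w^4 + 3*w^2 + 8*w) + (w^4*(-7) + 6 + w*(-5) + w^5*(-10) - 2*w^2 + w^3)
= w^4*(-6) + w^5*(-10) + w*3 + 7 + w^2
1) w^4*(-6) + w^5*(-10) + w*3 + 7 + w^2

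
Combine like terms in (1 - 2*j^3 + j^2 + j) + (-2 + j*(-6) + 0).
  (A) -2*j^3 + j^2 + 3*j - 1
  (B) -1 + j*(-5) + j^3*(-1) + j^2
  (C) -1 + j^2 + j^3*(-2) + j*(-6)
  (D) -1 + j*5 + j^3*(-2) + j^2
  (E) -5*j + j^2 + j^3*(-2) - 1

Adding the polynomials and combining like terms:
(1 - 2*j^3 + j^2 + j) + (-2 + j*(-6) + 0)
= -5*j + j^2 + j^3*(-2) - 1
E) -5*j + j^2 + j^3*(-2) - 1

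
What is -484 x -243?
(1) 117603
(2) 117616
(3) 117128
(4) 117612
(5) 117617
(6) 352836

-484 * -243 = 117612
4) 117612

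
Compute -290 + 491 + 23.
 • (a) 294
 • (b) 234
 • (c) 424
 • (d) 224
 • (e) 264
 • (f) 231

First: -290 + 491 = 201
Then: 201 + 23 = 224
d) 224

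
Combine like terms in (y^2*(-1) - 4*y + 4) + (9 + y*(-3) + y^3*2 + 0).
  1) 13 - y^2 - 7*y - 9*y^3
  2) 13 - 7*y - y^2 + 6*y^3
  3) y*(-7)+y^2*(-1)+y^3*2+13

Adding the polynomials and combining like terms:
(y^2*(-1) - 4*y + 4) + (9 + y*(-3) + y^3*2 + 0)
= y*(-7)+y^2*(-1)+y^3*2+13
3) y*(-7)+y^2*(-1)+y^3*2+13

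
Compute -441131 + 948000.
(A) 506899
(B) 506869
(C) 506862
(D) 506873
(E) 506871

-441131 + 948000 = 506869
B) 506869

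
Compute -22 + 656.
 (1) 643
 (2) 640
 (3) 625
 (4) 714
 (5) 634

-22 + 656 = 634
5) 634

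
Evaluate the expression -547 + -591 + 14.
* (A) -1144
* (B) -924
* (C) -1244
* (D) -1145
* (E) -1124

First: -547 + -591 = -1138
Then: -1138 + 14 = -1124
E) -1124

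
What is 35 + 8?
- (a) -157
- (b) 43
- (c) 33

35 + 8 = 43
b) 43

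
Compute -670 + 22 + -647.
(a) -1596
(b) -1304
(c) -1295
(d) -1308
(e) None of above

First: -670 + 22 = -648
Then: -648 + -647 = -1295
c) -1295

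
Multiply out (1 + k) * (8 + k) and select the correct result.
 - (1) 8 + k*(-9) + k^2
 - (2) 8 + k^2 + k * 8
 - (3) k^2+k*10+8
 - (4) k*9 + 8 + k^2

Expanding (1 + k) * (8 + k):
= k*9 + 8 + k^2
4) k*9 + 8 + k^2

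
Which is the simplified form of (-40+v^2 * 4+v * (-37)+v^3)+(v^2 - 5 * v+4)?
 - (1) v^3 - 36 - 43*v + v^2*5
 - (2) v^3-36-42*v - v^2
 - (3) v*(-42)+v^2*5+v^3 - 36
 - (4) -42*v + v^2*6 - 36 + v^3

Adding the polynomials and combining like terms:
(-40 + v^2*4 + v*(-37) + v^3) + (v^2 - 5*v + 4)
= v*(-42)+v^2*5+v^3 - 36
3) v*(-42)+v^2*5+v^3 - 36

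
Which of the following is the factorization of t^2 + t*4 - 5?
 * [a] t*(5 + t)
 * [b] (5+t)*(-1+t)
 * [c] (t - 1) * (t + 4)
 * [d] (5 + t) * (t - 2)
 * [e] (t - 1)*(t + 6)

We need to factor t^2 + t*4 - 5.
The factored form is (5+t)*(-1+t).
b) (5+t)*(-1+t)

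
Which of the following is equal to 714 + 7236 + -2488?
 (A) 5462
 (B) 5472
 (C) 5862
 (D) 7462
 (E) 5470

First: 714 + 7236 = 7950
Then: 7950 + -2488 = 5462
A) 5462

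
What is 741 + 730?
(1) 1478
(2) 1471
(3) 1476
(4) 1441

741 + 730 = 1471
2) 1471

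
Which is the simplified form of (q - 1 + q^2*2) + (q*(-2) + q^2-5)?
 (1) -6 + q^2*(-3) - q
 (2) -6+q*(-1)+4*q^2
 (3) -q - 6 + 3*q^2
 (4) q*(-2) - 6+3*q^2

Adding the polynomials and combining like terms:
(q - 1 + q^2*2) + (q*(-2) + q^2 - 5)
= -q - 6 + 3*q^2
3) -q - 6 + 3*q^2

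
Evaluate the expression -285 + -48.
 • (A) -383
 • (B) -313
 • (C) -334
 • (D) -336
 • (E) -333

-285 + -48 = -333
E) -333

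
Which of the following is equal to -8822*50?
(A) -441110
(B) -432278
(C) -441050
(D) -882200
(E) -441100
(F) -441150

-8822 * 50 = -441100
E) -441100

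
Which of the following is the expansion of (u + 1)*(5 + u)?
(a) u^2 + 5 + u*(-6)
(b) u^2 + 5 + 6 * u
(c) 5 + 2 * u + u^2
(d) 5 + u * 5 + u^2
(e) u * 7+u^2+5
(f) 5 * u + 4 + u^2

Expanding (u + 1)*(5 + u):
= u^2 + 5 + 6 * u
b) u^2 + 5 + 6 * u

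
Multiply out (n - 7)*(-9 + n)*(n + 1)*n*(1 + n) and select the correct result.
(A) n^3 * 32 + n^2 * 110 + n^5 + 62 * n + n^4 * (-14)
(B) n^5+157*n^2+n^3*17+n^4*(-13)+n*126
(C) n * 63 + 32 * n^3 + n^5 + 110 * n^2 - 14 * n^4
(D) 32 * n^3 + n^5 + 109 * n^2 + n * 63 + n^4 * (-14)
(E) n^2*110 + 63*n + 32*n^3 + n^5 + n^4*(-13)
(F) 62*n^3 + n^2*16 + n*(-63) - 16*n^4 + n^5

Expanding (n - 7)*(-9 + n)*(n + 1)*n*(1 + n):
= n * 63 + 32 * n^3 + n^5 + 110 * n^2 - 14 * n^4
C) n * 63 + 32 * n^3 + n^5 + 110 * n^2 - 14 * n^4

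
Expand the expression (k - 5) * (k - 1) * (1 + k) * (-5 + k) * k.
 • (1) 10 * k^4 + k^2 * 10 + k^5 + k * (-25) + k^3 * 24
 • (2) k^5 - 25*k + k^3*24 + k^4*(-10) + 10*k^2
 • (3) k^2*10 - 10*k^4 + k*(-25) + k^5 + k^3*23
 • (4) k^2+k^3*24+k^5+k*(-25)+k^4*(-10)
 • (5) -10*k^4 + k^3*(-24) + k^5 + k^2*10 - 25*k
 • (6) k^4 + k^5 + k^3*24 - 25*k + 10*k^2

Expanding (k - 5) * (k - 1) * (1 + k) * (-5 + k) * k:
= k^5 - 25*k + k^3*24 + k^4*(-10) + 10*k^2
2) k^5 - 25*k + k^3*24 + k^4*(-10) + 10*k^2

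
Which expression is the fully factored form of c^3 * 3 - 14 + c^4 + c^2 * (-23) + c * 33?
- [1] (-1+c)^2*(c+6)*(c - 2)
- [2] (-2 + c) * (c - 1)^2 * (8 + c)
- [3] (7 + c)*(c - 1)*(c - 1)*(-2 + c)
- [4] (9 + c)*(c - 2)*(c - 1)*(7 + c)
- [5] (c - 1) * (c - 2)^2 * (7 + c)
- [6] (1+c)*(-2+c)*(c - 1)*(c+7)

We need to factor c^3 * 3 - 14 + c^4 + c^2 * (-23) + c * 33.
The factored form is (7 + c)*(c - 1)*(c - 1)*(-2 + c).
3) (7 + c)*(c - 1)*(c - 1)*(-2 + c)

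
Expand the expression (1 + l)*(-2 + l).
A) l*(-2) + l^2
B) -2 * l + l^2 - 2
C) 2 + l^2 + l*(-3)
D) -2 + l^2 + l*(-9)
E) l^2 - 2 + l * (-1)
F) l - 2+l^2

Expanding (1 + l)*(-2 + l):
= l^2 - 2 + l * (-1)
E) l^2 - 2 + l * (-1)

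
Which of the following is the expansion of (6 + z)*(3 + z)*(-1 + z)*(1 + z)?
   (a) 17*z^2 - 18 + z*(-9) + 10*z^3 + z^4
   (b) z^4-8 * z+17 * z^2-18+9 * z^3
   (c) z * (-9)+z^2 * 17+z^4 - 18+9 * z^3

Expanding (6 + z)*(3 + z)*(-1 + z)*(1 + z):
= z * (-9)+z^2 * 17+z^4 - 18+9 * z^3
c) z * (-9)+z^2 * 17+z^4 - 18+9 * z^3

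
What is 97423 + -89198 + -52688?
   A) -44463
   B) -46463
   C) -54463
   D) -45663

First: 97423 + -89198 = 8225
Then: 8225 + -52688 = -44463
A) -44463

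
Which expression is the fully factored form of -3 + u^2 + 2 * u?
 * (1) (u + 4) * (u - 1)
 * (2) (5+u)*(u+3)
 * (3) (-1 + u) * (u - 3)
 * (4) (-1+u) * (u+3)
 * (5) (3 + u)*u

We need to factor -3 + u^2 + 2 * u.
The factored form is (-1+u) * (u+3).
4) (-1+u) * (u+3)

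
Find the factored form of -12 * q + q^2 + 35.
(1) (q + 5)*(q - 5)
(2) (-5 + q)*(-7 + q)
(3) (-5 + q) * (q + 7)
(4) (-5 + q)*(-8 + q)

We need to factor -12 * q + q^2 + 35.
The factored form is (-5 + q)*(-7 + q).
2) (-5 + q)*(-7 + q)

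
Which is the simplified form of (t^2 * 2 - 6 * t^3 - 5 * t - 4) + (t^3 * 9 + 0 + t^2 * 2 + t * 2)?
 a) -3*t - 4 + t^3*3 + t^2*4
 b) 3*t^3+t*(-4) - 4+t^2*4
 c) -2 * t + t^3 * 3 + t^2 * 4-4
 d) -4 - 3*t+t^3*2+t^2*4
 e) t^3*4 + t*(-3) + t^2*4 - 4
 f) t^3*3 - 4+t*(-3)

Adding the polynomials and combining like terms:
(t^2*2 - 6*t^3 - 5*t - 4) + (t^3*9 + 0 + t^2*2 + t*2)
= -3*t - 4 + t^3*3 + t^2*4
a) -3*t - 4 + t^3*3 + t^2*4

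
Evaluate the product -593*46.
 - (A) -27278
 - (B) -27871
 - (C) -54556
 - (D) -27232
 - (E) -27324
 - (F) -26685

-593 * 46 = -27278
A) -27278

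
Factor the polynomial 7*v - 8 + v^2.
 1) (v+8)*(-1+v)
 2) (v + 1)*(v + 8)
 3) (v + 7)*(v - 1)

We need to factor 7*v - 8 + v^2.
The factored form is (v+8)*(-1+v).
1) (v+8)*(-1+v)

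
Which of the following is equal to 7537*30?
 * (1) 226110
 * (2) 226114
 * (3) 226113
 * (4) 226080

7537 * 30 = 226110
1) 226110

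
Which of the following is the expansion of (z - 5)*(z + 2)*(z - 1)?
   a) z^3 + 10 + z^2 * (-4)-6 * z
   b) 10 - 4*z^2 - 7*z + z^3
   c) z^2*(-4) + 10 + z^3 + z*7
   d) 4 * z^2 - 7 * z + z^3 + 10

Expanding (z - 5)*(z + 2)*(z - 1):
= 10 - 4*z^2 - 7*z + z^3
b) 10 - 4*z^2 - 7*z + z^3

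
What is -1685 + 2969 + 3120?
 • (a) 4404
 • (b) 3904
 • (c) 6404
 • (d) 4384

First: -1685 + 2969 = 1284
Then: 1284 + 3120 = 4404
a) 4404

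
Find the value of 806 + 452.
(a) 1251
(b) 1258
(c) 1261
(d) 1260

806 + 452 = 1258
b) 1258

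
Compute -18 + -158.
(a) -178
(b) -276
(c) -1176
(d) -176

-18 + -158 = -176
d) -176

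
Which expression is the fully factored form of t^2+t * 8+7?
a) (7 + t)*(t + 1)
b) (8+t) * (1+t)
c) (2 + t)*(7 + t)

We need to factor t^2+t * 8+7.
The factored form is (7 + t)*(t + 1).
a) (7 + t)*(t + 1)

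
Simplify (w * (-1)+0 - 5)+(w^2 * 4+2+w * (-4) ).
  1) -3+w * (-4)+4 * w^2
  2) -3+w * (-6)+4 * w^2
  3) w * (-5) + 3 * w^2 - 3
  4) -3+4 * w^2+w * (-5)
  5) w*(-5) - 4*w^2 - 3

Adding the polynomials and combining like terms:
(w*(-1) + 0 - 5) + (w^2*4 + 2 + w*(-4))
= -3+4 * w^2+w * (-5)
4) -3+4 * w^2+w * (-5)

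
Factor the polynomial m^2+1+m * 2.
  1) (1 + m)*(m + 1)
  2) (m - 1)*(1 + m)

We need to factor m^2+1+m * 2.
The factored form is (1 + m)*(m + 1).
1) (1 + m)*(m + 1)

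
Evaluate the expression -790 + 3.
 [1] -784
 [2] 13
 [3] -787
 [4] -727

-790 + 3 = -787
3) -787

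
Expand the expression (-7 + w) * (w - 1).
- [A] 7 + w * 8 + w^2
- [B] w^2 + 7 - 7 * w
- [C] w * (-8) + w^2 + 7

Expanding (-7 + w) * (w - 1):
= w * (-8) + w^2 + 7
C) w * (-8) + w^2 + 7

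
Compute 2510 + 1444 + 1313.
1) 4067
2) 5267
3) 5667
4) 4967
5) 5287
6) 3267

First: 2510 + 1444 = 3954
Then: 3954 + 1313 = 5267
2) 5267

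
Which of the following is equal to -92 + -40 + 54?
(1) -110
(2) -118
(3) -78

First: -92 + -40 = -132
Then: -132 + 54 = -78
3) -78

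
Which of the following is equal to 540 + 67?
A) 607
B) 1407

540 + 67 = 607
A) 607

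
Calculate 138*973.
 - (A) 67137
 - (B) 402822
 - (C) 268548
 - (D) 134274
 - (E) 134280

138 * 973 = 134274
D) 134274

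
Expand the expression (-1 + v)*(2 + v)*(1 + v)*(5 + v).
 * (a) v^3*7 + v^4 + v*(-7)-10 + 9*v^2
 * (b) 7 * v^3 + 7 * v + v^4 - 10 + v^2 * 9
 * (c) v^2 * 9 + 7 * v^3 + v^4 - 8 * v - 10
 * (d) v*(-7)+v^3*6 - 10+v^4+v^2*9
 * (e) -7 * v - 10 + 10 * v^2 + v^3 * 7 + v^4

Expanding (-1 + v)*(2 + v)*(1 + v)*(5 + v):
= v^3*7 + v^4 + v*(-7)-10 + 9*v^2
a) v^3*7 + v^4 + v*(-7)-10 + 9*v^2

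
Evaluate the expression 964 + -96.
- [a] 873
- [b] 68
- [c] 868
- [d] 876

964 + -96 = 868
c) 868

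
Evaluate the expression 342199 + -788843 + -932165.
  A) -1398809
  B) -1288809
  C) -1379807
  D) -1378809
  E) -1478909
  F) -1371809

First: 342199 + -788843 = -446644
Then: -446644 + -932165 = -1378809
D) -1378809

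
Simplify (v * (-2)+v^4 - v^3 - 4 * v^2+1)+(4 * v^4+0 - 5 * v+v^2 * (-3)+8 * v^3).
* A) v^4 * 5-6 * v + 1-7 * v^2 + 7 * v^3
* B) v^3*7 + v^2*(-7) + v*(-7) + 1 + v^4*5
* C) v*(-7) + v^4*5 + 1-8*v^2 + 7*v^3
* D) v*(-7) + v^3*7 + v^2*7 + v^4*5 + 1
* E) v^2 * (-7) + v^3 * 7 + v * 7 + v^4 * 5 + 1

Adding the polynomials and combining like terms:
(v*(-2) + v^4 - v^3 - 4*v^2 + 1) + (4*v^4 + 0 - 5*v + v^2*(-3) + 8*v^3)
= v^3*7 + v^2*(-7) + v*(-7) + 1 + v^4*5
B) v^3*7 + v^2*(-7) + v*(-7) + 1 + v^4*5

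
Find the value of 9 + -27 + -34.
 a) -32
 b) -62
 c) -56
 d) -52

First: 9 + -27 = -18
Then: -18 + -34 = -52
d) -52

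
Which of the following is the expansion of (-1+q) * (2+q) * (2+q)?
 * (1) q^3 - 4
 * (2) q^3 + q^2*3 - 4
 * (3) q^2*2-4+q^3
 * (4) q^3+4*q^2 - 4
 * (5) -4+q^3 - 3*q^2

Expanding (-1+q) * (2+q) * (2+q):
= q^3 + q^2*3 - 4
2) q^3 + q^2*3 - 4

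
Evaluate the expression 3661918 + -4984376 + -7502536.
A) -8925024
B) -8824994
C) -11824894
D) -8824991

First: 3661918 + -4984376 = -1322458
Then: -1322458 + -7502536 = -8824994
B) -8824994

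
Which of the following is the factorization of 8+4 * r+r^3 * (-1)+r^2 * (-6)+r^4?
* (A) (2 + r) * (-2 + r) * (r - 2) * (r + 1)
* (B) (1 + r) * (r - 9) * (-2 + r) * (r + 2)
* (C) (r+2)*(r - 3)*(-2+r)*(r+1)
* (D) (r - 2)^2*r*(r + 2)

We need to factor 8+4 * r+r^3 * (-1)+r^2 * (-6)+r^4.
The factored form is (2 + r) * (-2 + r) * (r - 2) * (r + 1).
A) (2 + r) * (-2 + r) * (r - 2) * (r + 1)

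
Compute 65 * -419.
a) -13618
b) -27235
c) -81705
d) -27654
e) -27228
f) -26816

65 * -419 = -27235
b) -27235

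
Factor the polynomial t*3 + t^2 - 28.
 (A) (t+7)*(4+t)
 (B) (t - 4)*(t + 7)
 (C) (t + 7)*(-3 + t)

We need to factor t*3 + t^2 - 28.
The factored form is (t - 4)*(t + 7).
B) (t - 4)*(t + 7)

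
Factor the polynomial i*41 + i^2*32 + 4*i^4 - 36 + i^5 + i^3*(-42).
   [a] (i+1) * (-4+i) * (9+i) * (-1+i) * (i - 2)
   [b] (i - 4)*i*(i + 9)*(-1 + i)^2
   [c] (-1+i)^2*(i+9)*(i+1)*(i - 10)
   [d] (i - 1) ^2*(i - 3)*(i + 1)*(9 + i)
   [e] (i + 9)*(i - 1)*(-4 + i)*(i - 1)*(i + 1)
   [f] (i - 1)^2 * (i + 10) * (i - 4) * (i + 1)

We need to factor i*41 + i^2*32 + 4*i^4 - 36 + i^5 + i^3*(-42).
The factored form is (i + 9)*(i - 1)*(-4 + i)*(i - 1)*(i + 1).
e) (i + 9)*(i - 1)*(-4 + i)*(i - 1)*(i + 1)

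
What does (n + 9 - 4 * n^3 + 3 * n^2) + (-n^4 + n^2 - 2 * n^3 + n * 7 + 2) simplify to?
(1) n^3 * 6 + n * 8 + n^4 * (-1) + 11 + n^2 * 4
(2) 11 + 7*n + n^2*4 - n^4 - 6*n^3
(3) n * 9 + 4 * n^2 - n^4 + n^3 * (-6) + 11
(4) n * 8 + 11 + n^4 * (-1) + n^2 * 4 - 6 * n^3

Adding the polynomials and combining like terms:
(n + 9 - 4*n^3 + 3*n^2) + (-n^4 + n^2 - 2*n^3 + n*7 + 2)
= n * 8 + 11 + n^4 * (-1) + n^2 * 4 - 6 * n^3
4) n * 8 + 11 + n^4 * (-1) + n^2 * 4 - 6 * n^3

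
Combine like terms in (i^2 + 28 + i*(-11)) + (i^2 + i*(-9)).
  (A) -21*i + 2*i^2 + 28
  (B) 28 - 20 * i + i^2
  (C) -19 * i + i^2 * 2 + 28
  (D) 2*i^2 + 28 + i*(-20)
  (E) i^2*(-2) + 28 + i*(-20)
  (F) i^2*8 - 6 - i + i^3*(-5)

Adding the polynomials and combining like terms:
(i^2 + 28 + i*(-11)) + (i^2 + i*(-9))
= 2*i^2 + 28 + i*(-20)
D) 2*i^2 + 28 + i*(-20)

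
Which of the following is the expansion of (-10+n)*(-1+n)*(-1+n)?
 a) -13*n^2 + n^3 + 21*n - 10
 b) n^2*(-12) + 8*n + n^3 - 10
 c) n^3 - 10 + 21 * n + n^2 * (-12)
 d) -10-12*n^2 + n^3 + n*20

Expanding (-10+n)*(-1+n)*(-1+n):
= n^3 - 10 + 21 * n + n^2 * (-12)
c) n^3 - 10 + 21 * n + n^2 * (-12)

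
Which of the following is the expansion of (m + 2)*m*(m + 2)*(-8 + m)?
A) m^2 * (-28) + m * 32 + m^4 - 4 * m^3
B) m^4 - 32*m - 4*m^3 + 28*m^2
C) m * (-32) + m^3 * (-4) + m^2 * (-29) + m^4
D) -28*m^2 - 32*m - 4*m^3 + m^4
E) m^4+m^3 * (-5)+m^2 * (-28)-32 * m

Expanding (m + 2)*m*(m + 2)*(-8 + m):
= -28*m^2 - 32*m - 4*m^3 + m^4
D) -28*m^2 - 32*m - 4*m^3 + m^4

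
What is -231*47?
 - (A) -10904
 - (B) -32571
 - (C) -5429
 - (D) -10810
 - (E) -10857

-231 * 47 = -10857
E) -10857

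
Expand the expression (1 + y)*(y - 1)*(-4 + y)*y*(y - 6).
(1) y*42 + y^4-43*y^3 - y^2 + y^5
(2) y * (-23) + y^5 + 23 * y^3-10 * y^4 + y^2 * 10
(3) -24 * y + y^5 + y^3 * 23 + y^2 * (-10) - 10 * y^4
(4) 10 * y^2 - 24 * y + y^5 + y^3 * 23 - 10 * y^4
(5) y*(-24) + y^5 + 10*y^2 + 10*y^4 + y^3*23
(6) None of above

Expanding (1 + y)*(y - 1)*(-4 + y)*y*(y - 6):
= 10 * y^2 - 24 * y + y^5 + y^3 * 23 - 10 * y^4
4) 10 * y^2 - 24 * y + y^5 + y^3 * 23 - 10 * y^4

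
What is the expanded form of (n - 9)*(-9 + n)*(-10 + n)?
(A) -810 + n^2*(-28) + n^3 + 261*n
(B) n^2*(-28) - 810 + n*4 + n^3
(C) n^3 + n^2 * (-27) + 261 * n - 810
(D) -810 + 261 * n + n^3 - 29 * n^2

Expanding (n - 9)*(-9 + n)*(-10 + n):
= -810 + n^2*(-28) + n^3 + 261*n
A) -810 + n^2*(-28) + n^3 + 261*n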